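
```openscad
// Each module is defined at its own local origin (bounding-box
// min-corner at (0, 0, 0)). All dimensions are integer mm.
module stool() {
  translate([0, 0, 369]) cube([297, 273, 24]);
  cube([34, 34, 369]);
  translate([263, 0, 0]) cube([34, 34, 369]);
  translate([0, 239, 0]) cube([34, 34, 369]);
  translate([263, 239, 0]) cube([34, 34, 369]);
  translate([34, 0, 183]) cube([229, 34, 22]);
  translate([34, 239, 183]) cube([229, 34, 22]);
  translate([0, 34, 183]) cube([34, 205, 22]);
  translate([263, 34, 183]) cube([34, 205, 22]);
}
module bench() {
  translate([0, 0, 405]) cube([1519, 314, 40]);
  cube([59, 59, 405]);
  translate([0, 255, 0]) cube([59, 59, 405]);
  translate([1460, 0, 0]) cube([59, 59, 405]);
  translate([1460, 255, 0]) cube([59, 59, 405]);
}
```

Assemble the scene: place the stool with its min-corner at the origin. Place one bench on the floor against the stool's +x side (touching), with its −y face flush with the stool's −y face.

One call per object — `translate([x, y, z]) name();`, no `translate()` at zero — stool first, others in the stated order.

stool();
translate([297, 0, 0]) bench();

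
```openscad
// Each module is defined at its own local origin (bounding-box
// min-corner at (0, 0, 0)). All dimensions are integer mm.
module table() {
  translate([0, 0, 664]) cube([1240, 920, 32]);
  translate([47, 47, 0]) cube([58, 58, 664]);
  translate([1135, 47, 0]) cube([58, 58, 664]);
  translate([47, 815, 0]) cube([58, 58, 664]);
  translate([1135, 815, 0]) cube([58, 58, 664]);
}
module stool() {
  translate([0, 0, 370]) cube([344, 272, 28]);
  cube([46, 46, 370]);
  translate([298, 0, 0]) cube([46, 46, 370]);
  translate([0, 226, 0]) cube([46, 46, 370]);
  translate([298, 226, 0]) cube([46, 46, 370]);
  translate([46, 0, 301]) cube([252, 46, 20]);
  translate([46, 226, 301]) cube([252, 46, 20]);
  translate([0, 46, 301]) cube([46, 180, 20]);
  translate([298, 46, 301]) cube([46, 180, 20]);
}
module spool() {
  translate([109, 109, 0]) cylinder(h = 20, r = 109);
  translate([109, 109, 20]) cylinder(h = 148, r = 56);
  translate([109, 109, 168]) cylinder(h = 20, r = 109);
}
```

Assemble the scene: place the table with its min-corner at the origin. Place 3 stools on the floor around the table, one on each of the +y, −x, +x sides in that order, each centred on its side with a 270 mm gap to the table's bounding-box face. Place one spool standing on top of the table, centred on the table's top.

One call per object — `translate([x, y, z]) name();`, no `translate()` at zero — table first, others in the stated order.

table();
translate([448, 1190, 0]) stool();
translate([-614, 324, 0]) stool();
translate([1510, 324, 0]) stool();
translate([511, 351, 696]) spool();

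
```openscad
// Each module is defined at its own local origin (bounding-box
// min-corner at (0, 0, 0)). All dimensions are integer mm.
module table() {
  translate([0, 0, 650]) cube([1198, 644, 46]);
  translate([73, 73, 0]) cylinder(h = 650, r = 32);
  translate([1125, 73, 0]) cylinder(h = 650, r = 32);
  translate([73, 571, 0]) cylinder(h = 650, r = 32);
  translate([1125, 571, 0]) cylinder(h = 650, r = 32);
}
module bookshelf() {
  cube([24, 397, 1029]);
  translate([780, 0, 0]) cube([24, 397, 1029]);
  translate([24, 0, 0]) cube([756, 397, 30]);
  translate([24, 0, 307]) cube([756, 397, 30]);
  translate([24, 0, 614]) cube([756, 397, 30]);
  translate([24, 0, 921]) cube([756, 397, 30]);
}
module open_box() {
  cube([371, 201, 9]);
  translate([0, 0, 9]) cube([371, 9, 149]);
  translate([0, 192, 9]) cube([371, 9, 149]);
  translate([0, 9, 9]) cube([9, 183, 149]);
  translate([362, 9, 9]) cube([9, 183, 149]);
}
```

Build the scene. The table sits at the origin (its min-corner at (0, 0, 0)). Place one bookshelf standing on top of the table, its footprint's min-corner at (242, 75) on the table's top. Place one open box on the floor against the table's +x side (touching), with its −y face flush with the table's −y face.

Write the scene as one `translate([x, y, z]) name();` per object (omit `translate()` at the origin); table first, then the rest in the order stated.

table();
translate([242, 75, 696]) bookshelf();
translate([1198, 0, 0]) open_box();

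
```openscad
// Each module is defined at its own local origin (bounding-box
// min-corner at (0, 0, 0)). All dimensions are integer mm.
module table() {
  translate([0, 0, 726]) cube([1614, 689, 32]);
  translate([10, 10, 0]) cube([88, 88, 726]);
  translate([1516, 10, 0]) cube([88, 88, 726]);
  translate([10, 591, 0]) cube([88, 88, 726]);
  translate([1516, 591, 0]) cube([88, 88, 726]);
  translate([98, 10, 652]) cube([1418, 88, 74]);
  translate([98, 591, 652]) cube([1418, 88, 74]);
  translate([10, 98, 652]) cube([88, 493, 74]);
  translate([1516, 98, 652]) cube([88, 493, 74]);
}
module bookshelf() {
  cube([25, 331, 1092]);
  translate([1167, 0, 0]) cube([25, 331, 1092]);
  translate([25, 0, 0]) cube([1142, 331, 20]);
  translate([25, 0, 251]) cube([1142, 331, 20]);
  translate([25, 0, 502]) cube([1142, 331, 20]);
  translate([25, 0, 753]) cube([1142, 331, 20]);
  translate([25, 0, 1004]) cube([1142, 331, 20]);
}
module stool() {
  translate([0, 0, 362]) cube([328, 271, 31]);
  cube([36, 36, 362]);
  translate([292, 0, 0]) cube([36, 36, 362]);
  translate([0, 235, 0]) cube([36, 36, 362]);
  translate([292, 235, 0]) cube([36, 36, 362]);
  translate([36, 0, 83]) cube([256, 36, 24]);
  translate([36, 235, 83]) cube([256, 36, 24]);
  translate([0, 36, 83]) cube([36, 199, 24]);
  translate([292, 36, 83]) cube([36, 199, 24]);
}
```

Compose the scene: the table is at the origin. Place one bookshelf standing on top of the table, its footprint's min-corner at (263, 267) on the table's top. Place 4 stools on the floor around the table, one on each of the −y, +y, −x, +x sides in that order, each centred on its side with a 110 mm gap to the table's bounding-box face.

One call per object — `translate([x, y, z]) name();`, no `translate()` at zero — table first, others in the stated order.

table();
translate([263, 267, 758]) bookshelf();
translate([643, -381, 0]) stool();
translate([643, 799, 0]) stool();
translate([-438, 209, 0]) stool();
translate([1724, 209, 0]) stool();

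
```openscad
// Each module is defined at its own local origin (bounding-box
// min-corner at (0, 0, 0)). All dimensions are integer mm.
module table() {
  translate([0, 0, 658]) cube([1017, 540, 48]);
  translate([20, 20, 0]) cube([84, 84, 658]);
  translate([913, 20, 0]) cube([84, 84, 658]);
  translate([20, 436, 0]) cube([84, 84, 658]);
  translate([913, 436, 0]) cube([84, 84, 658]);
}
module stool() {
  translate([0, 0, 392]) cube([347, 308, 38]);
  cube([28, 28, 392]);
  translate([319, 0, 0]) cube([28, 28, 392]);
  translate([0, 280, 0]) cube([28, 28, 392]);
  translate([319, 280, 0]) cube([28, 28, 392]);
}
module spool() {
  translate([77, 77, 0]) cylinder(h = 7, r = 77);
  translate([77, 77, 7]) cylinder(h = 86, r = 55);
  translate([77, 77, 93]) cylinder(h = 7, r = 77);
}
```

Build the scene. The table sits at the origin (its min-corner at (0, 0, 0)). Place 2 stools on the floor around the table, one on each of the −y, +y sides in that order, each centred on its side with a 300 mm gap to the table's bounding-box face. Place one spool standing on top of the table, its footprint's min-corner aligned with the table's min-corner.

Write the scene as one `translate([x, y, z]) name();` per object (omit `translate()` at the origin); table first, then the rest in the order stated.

table();
translate([335, -608, 0]) stool();
translate([335, 840, 0]) stool();
translate([0, 0, 706]) spool();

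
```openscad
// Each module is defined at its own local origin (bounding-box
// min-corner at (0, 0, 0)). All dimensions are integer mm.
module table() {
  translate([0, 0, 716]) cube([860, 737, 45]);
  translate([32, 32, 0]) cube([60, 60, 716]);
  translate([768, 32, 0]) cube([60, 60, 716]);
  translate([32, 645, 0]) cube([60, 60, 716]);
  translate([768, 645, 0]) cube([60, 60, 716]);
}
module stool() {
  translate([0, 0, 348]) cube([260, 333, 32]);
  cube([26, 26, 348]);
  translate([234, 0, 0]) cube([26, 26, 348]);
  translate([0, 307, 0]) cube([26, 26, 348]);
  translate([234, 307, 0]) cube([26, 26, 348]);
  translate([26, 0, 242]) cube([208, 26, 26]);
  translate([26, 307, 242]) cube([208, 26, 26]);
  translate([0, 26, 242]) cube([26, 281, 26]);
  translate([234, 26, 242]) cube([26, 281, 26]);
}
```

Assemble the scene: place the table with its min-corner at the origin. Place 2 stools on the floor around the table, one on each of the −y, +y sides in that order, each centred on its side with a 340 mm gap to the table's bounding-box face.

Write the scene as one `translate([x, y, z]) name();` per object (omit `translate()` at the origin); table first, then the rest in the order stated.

table();
translate([300, -673, 0]) stool();
translate([300, 1077, 0]) stool();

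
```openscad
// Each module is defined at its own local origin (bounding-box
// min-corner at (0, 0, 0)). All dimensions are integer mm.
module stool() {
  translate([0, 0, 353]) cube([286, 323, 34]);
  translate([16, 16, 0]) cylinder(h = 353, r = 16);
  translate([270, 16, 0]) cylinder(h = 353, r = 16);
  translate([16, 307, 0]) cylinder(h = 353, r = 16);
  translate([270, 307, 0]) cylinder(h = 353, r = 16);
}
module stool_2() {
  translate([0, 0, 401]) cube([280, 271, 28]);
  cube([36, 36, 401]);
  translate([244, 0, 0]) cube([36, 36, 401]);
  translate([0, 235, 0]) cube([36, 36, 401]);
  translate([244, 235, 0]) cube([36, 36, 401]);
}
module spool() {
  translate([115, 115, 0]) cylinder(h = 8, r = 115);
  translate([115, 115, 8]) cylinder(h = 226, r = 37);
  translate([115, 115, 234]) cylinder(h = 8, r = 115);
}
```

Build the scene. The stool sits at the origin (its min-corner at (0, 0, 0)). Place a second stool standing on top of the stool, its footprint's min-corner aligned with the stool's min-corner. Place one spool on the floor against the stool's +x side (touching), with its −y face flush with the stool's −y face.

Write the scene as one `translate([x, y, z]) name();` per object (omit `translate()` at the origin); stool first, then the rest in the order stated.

stool();
translate([0, 0, 387]) stool_2();
translate([286, 0, 0]) spool();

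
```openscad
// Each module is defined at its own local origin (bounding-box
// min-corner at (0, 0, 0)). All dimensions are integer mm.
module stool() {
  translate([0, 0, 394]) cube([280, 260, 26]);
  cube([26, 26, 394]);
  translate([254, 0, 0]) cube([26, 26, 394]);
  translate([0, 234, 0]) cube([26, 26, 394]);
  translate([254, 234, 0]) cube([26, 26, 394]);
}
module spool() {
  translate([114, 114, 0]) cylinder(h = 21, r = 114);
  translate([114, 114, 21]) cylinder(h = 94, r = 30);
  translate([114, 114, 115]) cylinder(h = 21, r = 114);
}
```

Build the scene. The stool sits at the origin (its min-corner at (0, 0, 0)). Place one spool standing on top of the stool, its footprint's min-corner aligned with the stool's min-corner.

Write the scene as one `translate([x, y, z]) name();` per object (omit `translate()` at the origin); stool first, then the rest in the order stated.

stool();
translate([0, 0, 420]) spool();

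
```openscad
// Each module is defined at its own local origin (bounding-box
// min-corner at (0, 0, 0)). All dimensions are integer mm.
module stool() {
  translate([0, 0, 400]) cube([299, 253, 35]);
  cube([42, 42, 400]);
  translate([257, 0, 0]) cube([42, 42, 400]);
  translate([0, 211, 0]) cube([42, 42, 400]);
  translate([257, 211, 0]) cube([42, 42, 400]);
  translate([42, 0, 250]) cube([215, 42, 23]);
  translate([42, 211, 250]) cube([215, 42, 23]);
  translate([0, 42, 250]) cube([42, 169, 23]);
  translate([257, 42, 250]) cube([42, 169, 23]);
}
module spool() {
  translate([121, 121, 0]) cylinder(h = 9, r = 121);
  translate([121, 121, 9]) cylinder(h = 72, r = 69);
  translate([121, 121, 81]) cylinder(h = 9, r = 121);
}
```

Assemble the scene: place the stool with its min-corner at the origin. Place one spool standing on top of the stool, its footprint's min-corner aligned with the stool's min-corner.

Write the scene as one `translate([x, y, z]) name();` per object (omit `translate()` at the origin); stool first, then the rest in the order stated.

stool();
translate([0, 0, 435]) spool();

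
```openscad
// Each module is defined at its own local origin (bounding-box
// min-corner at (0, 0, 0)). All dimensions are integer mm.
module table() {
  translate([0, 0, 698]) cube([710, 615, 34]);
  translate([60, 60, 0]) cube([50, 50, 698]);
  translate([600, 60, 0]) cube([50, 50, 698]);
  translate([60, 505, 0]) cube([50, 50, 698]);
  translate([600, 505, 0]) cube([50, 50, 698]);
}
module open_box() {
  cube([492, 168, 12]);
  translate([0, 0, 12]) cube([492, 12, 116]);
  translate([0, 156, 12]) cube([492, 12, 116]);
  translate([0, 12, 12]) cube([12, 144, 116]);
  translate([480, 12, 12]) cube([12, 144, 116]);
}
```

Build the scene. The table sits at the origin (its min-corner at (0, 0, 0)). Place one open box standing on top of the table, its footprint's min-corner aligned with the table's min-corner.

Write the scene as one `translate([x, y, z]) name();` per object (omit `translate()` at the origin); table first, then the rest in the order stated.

table();
translate([0, 0, 732]) open_box();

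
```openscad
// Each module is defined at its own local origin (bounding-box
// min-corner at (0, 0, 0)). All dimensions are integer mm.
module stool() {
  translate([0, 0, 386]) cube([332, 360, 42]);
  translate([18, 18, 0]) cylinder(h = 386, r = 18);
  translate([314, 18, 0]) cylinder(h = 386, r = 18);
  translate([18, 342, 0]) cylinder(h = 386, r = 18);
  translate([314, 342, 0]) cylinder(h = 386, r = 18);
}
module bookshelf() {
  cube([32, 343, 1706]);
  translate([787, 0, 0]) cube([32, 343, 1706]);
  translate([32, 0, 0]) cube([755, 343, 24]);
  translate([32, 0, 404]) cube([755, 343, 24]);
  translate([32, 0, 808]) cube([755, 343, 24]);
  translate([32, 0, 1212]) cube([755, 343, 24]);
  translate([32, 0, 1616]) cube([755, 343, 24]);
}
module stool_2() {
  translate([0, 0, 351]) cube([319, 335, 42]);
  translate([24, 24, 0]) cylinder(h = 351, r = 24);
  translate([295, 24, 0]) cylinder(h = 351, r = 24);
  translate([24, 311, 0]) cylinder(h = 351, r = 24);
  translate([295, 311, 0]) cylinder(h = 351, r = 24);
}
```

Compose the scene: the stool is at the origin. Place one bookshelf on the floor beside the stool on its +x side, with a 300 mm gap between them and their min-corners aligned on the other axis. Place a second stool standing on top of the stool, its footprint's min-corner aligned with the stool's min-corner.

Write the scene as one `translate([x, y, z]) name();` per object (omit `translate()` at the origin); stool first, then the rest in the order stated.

stool();
translate([632, 0, 0]) bookshelf();
translate([0, 0, 428]) stool_2();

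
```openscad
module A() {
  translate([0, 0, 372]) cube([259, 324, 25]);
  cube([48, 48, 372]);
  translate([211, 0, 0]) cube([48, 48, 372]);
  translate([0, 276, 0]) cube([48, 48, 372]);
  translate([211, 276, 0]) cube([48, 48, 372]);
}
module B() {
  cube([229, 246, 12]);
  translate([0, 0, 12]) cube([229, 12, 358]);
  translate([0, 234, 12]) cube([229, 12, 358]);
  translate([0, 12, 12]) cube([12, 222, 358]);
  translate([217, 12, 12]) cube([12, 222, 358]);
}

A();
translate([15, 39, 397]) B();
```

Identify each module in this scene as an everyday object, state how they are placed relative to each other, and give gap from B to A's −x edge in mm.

The open box's min-x is at 15; the stool's min-x is 0; gap = 15 mm.

A is a stool. B is an open box. The open box is on top of the stool, centred. The gap from the open box to the stool's −x edge is 15 mm.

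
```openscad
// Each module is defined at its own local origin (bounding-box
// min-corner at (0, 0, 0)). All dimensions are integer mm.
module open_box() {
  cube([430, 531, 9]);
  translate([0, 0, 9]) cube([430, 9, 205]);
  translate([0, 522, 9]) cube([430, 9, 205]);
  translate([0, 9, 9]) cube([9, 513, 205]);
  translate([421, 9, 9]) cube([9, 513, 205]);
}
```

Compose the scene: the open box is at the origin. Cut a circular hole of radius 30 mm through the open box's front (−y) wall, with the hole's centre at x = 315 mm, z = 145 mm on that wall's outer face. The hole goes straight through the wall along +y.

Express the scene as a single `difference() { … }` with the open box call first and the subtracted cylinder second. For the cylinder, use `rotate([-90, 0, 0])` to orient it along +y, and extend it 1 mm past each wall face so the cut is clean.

difference() {
  open_box();
  translate([315, -1, 145]) rotate([-90, 0, 0]) cylinder(h = 11, r = 30);
}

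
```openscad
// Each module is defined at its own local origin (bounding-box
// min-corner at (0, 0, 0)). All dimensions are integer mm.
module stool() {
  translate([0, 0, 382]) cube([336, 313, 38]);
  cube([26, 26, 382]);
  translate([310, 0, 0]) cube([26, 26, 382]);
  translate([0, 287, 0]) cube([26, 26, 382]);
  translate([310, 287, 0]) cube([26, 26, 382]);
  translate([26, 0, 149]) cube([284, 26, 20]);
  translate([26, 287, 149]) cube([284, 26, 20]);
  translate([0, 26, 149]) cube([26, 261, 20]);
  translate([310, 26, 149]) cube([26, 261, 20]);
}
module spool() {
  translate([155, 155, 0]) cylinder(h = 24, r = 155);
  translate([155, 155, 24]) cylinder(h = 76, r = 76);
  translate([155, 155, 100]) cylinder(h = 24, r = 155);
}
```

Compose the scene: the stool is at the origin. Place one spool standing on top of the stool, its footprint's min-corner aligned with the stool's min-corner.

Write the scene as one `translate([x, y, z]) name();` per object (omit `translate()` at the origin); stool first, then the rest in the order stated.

stool();
translate([0, 0, 420]) spool();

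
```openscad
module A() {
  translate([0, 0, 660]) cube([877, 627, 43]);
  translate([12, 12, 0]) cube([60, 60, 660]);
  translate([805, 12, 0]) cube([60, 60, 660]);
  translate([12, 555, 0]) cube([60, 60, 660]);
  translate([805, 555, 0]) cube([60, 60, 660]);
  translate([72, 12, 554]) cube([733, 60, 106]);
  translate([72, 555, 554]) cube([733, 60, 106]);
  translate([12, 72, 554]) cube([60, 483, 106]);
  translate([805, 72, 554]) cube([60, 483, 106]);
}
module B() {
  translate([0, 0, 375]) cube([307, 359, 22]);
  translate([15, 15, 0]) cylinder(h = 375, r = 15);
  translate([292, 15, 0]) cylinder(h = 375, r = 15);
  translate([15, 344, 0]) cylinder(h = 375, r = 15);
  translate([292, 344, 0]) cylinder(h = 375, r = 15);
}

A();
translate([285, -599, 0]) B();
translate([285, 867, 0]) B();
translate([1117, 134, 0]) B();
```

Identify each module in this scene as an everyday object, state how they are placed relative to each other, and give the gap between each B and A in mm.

A is a table. B is a stool. Three stools sit around the table at the −y, +y, +x sides. The gap between each stool and the table is 240 mm.

Each stool's nearest face is 240 mm from the table's bounding box.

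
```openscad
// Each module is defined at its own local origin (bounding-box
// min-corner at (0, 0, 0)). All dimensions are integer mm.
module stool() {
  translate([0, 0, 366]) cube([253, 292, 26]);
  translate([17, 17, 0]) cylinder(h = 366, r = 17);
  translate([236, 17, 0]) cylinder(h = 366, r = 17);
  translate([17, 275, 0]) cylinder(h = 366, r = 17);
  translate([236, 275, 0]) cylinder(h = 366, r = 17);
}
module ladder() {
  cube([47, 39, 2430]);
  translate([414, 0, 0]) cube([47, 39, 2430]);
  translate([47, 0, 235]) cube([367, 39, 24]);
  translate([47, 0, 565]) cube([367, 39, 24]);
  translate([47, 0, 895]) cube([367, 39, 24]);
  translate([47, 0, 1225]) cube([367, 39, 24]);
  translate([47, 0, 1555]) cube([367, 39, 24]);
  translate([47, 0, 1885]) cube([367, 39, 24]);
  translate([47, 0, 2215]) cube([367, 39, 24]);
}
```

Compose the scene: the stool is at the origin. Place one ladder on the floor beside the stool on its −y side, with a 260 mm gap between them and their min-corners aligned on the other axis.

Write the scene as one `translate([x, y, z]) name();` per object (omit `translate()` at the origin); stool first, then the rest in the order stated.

stool();
translate([0, -299, 0]) ladder();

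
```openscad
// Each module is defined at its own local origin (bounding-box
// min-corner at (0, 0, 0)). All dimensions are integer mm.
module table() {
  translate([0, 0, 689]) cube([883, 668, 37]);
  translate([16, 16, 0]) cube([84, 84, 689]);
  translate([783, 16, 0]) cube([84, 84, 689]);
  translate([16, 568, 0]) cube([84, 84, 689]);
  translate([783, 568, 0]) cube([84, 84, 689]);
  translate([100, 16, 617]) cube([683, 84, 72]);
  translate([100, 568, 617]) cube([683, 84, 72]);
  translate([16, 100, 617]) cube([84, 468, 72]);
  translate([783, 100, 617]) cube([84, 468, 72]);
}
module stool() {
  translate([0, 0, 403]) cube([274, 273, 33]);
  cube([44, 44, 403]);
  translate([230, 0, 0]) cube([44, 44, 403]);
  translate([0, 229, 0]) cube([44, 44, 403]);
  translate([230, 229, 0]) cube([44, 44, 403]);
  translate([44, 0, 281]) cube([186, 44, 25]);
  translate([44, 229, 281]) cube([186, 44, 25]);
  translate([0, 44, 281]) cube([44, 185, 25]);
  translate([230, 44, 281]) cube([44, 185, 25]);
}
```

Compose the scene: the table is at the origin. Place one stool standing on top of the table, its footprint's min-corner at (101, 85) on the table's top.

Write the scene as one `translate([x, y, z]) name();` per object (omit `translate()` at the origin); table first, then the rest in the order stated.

table();
translate([101, 85, 726]) stool();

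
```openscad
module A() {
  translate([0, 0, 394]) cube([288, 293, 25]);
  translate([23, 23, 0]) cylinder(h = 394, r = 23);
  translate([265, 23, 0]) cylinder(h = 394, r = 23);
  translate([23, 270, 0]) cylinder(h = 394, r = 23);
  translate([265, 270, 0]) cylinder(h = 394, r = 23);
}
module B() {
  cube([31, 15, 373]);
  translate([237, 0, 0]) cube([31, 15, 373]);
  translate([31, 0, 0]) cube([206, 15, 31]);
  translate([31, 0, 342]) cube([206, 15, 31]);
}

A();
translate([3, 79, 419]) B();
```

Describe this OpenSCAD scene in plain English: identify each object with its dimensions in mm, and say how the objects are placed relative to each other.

A is a simple wooden stool: a rectangular seat 288 mm (x) by 293 mm (y), 25 mm thick, top face at z = 419 mm, on four round legs, each 46 mm in diameter. The legs rest on z = 0, each leg's axis is inset half a diameter from the nearest pair of seat edges (so the leg's bounding box is flush with the corner).

B is a rectangular picture frame lying in the x–z plane (depth along y). The opening is 206 mm wide (x) by 311 mm tall (z), surrounded by a border 31 mm wide on all four sides. The frame is 15 mm deep and is made of two full-height vertical stiles with two horizontal rails fitted between them.

The picture frame is on top of the stool.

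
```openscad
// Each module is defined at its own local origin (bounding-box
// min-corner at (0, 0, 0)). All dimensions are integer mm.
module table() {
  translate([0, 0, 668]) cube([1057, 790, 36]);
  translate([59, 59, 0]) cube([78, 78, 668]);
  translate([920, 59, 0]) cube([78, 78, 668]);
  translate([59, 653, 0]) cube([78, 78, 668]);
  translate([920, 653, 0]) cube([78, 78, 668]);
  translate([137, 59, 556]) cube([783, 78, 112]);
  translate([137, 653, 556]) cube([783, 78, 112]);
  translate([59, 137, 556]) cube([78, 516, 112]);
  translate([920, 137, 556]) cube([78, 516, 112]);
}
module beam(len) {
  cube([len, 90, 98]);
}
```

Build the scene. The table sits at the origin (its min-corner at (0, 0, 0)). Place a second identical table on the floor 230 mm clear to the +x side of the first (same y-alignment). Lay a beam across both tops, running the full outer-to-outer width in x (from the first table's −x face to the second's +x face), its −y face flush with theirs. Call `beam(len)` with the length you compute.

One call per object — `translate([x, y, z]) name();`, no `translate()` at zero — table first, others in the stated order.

table();
translate([1287, 0, 0]) table();
translate([0, 0, 704]) beam(2344);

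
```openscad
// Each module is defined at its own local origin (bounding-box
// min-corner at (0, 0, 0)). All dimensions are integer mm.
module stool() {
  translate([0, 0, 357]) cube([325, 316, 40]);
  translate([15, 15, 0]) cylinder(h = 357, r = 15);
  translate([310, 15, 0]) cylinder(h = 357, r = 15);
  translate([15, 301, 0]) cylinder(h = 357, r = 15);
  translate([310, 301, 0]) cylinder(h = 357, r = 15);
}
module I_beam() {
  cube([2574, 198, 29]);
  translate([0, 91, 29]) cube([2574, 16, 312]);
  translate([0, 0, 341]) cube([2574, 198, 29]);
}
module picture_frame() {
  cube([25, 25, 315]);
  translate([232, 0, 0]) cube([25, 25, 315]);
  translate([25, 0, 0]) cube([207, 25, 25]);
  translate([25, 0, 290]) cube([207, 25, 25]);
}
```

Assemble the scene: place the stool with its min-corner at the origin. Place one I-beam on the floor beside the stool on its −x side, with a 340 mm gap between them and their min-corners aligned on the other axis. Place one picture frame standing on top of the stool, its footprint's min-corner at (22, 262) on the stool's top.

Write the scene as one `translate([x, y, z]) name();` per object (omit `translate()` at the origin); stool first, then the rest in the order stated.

stool();
translate([-2914, 0, 0]) I_beam();
translate([22, 262, 397]) picture_frame();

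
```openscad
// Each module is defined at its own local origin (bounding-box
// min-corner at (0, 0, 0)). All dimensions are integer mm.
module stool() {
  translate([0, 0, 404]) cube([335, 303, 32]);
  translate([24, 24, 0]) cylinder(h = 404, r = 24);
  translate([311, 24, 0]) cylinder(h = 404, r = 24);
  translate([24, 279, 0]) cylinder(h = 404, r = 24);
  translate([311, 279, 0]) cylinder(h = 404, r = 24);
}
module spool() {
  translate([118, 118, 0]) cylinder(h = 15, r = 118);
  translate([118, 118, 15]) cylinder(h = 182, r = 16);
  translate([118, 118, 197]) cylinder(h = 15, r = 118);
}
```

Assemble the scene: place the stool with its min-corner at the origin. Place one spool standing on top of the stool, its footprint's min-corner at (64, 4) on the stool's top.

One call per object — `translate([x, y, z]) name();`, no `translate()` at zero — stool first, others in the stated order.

stool();
translate([64, 4, 436]) spool();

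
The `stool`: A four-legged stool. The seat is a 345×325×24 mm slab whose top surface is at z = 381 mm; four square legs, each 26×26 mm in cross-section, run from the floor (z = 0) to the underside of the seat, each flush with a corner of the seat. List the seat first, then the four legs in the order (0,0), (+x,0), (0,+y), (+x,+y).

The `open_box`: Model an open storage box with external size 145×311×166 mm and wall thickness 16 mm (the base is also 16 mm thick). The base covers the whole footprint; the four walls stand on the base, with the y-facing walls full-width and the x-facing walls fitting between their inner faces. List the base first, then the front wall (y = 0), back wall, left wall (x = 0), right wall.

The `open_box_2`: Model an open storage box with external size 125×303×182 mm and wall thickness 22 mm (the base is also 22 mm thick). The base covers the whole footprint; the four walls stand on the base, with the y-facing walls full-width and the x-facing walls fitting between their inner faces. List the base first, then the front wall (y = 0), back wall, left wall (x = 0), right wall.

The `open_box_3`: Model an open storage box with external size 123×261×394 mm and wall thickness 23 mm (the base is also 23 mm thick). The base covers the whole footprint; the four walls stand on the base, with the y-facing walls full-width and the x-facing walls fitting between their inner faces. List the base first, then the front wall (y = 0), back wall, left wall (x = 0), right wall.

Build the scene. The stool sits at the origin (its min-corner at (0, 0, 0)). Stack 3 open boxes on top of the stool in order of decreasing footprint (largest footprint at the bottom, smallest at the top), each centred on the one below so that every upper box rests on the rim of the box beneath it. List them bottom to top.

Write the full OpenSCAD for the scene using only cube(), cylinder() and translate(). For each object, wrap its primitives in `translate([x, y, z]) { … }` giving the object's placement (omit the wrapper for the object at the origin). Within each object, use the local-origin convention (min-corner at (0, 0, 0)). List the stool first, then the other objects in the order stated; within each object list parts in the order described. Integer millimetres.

translate([0, 0, 357]) cube([345, 325, 24]);
cube([26, 26, 357]);
translate([319, 0, 0]) cube([26, 26, 357]);
translate([0, 299, 0]) cube([26, 26, 357]);
translate([319, 299, 0]) cube([26, 26, 357]);
translate([100, 7, 381]) {
  cube([145, 311, 16]);
  translate([0, 0, 16]) cube([145, 16, 150]);
  translate([0, 295, 16]) cube([145, 16, 150]);
  translate([0, 16, 16]) cube([16, 279, 150]);
  translate([129, 16, 16]) cube([16, 279, 150]);
}
translate([110, 11, 547]) {
  cube([125, 303, 22]);
  translate([0, 0, 22]) cube([125, 22, 160]);
  translate([0, 281, 22]) cube([125, 22, 160]);
  translate([0, 22, 22]) cube([22, 259, 160]);
  translate([103, 22, 22]) cube([22, 259, 160]);
}
translate([111, 32, 729]) {
  cube([123, 261, 23]);
  translate([0, 0, 23]) cube([123, 23, 371]);
  translate([0, 238, 23]) cube([123, 23, 371]);
  translate([0, 23, 23]) cube([23, 215, 371]);
  translate([100, 23, 23]) cube([23, 215, 371]);
}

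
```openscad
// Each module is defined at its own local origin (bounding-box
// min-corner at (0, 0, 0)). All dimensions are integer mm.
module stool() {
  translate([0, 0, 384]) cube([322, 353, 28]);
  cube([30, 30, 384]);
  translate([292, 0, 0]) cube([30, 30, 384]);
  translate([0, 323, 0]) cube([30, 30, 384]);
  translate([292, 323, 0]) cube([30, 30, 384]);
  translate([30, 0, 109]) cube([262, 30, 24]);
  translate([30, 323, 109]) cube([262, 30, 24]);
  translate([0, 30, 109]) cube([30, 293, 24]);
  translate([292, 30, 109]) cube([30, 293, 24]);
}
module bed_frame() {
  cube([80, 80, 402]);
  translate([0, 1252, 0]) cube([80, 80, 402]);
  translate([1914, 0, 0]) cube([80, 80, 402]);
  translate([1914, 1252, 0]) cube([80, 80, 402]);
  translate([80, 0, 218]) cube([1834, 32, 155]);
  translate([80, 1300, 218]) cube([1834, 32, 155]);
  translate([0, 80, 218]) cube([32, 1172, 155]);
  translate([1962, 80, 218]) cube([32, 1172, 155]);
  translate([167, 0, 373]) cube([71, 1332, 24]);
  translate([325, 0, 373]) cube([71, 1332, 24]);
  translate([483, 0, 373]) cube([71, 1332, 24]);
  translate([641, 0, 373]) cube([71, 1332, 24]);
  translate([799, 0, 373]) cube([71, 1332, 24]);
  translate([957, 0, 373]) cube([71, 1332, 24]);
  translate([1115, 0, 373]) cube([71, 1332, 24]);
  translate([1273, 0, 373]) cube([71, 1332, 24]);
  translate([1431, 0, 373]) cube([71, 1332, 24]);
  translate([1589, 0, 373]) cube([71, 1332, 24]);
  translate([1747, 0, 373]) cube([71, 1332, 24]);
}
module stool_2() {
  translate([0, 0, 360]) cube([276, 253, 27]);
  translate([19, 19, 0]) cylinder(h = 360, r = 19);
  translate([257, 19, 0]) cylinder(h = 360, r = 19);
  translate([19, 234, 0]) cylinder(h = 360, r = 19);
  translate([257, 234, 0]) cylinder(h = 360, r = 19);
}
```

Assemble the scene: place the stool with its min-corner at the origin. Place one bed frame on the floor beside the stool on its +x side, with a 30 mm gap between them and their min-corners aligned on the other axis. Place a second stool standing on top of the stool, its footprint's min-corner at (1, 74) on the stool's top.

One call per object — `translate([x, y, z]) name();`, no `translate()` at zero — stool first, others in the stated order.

stool();
translate([352, 0, 0]) bed_frame();
translate([1, 74, 412]) stool_2();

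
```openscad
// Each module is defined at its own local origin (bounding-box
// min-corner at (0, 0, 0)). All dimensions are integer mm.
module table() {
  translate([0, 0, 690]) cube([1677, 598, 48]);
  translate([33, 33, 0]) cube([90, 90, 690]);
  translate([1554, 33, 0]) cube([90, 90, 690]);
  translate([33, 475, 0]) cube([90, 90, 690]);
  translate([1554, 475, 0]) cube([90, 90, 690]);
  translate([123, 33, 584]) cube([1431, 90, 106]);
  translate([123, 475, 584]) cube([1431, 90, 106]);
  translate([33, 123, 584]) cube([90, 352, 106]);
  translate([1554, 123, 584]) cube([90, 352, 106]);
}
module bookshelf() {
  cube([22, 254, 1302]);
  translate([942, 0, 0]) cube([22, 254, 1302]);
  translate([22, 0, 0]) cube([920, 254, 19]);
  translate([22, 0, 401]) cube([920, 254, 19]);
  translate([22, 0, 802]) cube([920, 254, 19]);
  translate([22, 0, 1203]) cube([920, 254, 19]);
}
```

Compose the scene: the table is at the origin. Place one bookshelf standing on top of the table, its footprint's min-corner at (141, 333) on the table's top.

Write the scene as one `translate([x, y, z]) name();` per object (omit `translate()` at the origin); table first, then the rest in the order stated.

table();
translate([141, 333, 738]) bookshelf();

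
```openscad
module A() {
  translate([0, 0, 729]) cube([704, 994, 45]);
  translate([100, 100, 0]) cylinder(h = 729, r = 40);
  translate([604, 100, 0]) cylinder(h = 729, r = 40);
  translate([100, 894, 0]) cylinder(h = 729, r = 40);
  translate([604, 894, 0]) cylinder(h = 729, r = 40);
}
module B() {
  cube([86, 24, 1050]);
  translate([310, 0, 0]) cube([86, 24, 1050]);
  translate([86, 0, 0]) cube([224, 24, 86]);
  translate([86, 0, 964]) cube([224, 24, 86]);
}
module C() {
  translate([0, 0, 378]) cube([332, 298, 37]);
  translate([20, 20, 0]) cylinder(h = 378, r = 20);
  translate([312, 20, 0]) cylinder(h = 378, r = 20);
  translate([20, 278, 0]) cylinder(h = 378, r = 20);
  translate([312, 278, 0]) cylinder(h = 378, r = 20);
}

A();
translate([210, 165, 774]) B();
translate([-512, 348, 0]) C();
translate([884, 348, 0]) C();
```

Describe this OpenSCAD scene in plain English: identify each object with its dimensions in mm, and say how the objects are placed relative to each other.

A is a table: top 704 mm (x) × 994 mm (y), 45 mm thick, upper face at z = 774 mm, on four round legs of 80 mm diameter, each leg's bounding box inset 60 mm from the nearest pair of top edges, running from z = 0 to the bottom of the top.

B is a rectangular picture frame lying in the x–z plane (depth along y). The opening is 224 mm wide (x) by 878 mm tall (z), surrounded by a border 86 mm wide on all four sides. The frame is 24 mm deep and is made of two full-height vertical stiles with two horizontal rails fitted between them.

C is a four-legged stool. The seat is a 332×298×37 mm slab whose top surface is at z = 415 mm; four round legs, each 40 mm in diameter, run from the floor (z = 0) to the underside of the seat, each leg's axis is inset half a diameter from the nearest pair of seat edges (so the leg's bounding box is flush with the corner).

The picture frame is on top of the table. Two stools sit around the table at the −x, +x sides.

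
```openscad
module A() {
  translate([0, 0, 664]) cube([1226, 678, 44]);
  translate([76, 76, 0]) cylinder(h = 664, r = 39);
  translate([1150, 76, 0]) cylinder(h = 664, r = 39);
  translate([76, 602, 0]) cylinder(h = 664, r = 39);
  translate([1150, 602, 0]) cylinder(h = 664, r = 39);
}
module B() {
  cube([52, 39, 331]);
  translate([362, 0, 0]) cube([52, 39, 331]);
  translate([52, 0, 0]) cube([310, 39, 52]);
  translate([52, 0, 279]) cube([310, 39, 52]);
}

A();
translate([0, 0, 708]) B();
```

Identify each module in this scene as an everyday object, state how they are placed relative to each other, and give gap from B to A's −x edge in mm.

A is a table. B is a picture frame. The picture frame is on top of the table. The gap from the picture frame to the table's −x edge is 0 mm.

The picture frame's min-x is at 0; the table's min-x is 0; gap = 0 mm.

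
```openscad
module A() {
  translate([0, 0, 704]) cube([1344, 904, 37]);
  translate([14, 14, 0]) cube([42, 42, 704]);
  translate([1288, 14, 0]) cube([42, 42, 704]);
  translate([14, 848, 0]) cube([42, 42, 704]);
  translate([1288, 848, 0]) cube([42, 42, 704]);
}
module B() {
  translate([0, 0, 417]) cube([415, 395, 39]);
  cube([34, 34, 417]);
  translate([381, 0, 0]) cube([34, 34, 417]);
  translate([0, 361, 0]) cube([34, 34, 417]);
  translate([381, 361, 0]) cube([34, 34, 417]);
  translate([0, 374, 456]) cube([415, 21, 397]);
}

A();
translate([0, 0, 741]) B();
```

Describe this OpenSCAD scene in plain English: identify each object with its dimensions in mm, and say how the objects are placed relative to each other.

A is a rectangular dining table. The top is 1344×904×37 mm with its upper surface at z = 741 mm. It stands on four 42×42 mm square legs, each inset 14 mm from the nearest pair of top edges, running from the floor to the underside of the top.

B is a chair: 415×395 mm seat, 39 mm thick, top at z = 456 mm, on four 34 mm square corner legs flush with the seat edges. A 21 mm thick backrest slab spans the full seat width, extending 397 mm above the seat top, its back face flush with the seat's +y edge.

The chair is on top of the table.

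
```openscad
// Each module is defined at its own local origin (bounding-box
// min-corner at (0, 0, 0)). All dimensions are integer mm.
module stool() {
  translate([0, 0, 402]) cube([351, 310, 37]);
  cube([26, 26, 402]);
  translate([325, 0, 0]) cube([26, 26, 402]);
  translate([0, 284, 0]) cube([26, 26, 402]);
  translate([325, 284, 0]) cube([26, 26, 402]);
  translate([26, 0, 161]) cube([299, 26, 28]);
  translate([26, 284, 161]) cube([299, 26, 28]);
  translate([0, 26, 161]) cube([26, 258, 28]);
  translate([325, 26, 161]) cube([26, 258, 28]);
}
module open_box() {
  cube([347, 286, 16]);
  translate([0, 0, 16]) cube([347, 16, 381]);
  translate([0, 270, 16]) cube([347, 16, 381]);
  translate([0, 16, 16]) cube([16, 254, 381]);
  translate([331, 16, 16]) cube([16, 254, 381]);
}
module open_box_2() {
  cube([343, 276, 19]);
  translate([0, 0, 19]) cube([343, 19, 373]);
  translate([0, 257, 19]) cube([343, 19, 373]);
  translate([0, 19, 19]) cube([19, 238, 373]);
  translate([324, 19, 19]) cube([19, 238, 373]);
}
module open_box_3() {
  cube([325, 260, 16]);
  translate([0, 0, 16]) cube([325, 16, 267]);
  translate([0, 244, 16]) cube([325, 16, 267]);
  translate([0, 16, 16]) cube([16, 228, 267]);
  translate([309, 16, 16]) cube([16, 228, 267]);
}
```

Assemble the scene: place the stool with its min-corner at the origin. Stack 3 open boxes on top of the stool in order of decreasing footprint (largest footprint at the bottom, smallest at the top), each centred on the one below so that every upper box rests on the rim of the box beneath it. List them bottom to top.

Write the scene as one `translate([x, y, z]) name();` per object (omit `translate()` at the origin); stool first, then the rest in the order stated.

stool();
translate([2, 12, 439]) open_box();
translate([4, 17, 836]) open_box_2();
translate([13, 25, 1228]) open_box_3();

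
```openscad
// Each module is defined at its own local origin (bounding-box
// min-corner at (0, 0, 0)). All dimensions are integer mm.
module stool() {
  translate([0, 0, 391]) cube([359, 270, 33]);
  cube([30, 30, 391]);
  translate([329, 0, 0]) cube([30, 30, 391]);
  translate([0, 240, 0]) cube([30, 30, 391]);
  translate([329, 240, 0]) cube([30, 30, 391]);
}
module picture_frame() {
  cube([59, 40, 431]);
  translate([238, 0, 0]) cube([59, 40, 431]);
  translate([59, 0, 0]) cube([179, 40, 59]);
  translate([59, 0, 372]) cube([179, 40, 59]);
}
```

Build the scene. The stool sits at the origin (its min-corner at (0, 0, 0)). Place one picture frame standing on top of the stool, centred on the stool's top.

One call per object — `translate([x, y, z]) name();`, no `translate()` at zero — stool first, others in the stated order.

stool();
translate([31, 115, 424]) picture_frame();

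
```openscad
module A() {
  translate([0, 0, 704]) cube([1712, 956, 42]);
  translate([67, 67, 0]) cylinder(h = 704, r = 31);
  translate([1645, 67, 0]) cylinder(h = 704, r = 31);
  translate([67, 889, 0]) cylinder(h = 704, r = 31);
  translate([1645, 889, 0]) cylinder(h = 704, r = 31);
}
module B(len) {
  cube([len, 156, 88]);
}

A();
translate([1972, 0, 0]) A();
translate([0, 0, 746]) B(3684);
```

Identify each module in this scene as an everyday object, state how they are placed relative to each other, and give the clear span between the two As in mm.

Second table starts at x = 1972; first ends at x = 1712; clear span = 1972 − 1712 = 260 mm.

A is a table. B is a beam. A beam spans the tops of two tables. The clear span between the two tables is 260 mm.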